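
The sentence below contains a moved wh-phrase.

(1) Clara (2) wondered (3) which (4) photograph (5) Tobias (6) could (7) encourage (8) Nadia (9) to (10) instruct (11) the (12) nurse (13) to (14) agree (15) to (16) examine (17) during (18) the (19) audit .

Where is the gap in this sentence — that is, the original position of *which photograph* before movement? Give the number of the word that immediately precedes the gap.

16

In situ: Tobias could encourage Nadia to instruct the nurse to agree to examine which photograph during the audit.
'which photograph' functions as the direct object of 'examine'. Fronting leaves a gap immediately after 'examine':
Clara wondered which photograph Tobias could encourage Nadia to instruct the nurse to agree to examine ___ during the audit.
'examine' is word 16.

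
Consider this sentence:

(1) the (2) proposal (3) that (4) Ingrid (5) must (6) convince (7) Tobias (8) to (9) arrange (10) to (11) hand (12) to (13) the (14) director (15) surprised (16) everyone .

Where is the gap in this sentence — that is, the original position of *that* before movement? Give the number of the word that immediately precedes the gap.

11

The filler 'that' is interpreted as the direct object of 'hand'. Fronting leaves a gap immediately after 'hand':
The proposal that Ingrid must convince Tobias to arrange to hand ___ to the director surprised everyone.
'hand' is word 11.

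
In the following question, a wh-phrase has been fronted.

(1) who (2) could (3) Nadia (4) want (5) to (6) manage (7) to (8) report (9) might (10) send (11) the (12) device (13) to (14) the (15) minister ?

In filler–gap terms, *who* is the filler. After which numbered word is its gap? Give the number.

Before movement: Nadia could want to manage to report who might send the device to the minister.
The filler 'who' is interpreted as the subject of the clause embedded under 'report'. Wh-movement fronts it, leaving a gap right after 'report':
Who could Nadia want to manage to report ___ might send the device to the minister?
'report' is word 8.

8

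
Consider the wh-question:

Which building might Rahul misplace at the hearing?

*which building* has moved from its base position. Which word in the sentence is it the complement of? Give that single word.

misplace

In situ: Rahul might misplace which building at the hearing.
'which building' is the direct object of 'misplace'. It moves to the left edge, and the trace sits right after 'misplace':
Which building might Rahul misplace ___ at the hearing?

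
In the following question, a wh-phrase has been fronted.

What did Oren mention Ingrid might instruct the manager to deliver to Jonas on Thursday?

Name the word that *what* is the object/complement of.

In situ: Oren did mention Ingrid might instruct the manager to deliver what to Jonas on Thursday.
The filler 'what' is interpreted as the direct object of 'deliver'. Fronting leaves a gap immediately after 'deliver':
What did Oren mention Ingrid might instruct the manager to deliver ___ to Jonas on Thursday?

deliver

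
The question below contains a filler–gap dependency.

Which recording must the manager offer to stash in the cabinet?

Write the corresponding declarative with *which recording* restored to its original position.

The manager must offer to stash which recording in the cabinet.

The filler 'which recording' is interpreted as the direct object of 'stash'. Fronting leaves a gap immediately after 'stash':
Which recording must the manager offer to stash ___ in the cabinet?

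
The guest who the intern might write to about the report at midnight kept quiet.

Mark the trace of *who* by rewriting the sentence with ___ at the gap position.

'who' is the object of the preposition 'to'. The gap is right after 'to'.

The guest who the intern might write to ___ about the report at midnight kept quiet.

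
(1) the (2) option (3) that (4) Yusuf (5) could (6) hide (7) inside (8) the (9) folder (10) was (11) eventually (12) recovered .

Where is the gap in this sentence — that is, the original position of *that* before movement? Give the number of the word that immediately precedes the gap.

6

The filler 'that' is interpreted as the direct object of 'hide'. It moves to the left edge, and the trace sits right after 'hide':
The option that Yusuf could hide ___ inside the folder was eventually recovered.
'hide' is word 6.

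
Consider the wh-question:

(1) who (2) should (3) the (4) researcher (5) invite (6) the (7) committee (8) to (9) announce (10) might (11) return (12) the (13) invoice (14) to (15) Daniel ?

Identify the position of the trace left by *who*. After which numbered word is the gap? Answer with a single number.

Before movement: The researcher should invite the committee to announce who might return the invoice to Daniel.
'who' functions as the subject of the clause embedded under 'announce'. It moves to the left edge, and the trace sits right after 'announce':
Who should the researcher invite the committee to announce ___ might return the invoice to Daniel?
'announce' is word 9.

9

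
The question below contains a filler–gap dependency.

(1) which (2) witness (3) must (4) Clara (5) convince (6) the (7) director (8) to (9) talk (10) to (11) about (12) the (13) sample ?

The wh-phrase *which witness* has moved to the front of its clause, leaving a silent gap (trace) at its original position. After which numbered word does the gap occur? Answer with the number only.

In situ: Clara must convince the director to talk to which witness about the sample.
'which witness' is the object of the preposition 'to'. Fronting leaves a gap immediately after 'to':
Which witness must Clara convince the director to talk to ___ about the sample?
'to' is word 10.

10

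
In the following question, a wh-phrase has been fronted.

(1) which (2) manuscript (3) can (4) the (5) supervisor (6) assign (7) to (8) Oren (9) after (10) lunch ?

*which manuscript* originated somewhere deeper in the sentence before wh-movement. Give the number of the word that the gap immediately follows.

6

Before movement: The supervisor can assign which manuscript to Oren after lunch.
'which manuscript' functions as the direct object of 'assign'. Wh-movement fronts it, leaving a gap right after 'assign':
Which manuscript can the supervisor assign ___ to Oren after lunch?
'assign' is word 6.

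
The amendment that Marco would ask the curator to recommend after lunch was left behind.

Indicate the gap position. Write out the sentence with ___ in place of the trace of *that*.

The amendment that Marco would ask the curator to recommend ___ after lunch was left behind.

'that' functions as the direct object of 'recommend'. The gap is right after 'recommend'.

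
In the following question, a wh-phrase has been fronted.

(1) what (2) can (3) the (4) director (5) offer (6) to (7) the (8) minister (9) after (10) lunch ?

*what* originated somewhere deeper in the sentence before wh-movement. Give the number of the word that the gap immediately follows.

Pre-movement form: The director can offer what to the minister after lunch.
'what' functions as the direct object of 'offer'. Wh-movement fronts it, leaving a gap right after 'offer':
What can the director offer ___ to the minister after lunch?
'offer' is word 5.

5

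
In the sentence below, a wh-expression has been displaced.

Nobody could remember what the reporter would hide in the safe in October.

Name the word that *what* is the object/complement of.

hide

Pre-movement form: The reporter would hide what in the safe in October.
'what' functions as the direct object of 'hide'. It moves to the left edge, and the trace sits right after 'hide':
Nobody could remember what the reporter would hide ___ in the safe in October.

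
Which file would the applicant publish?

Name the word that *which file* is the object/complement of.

Underlying clause: The applicant would publish which file.
'which file' is the direct object of 'publish'. It moves to the left edge, and the trace sits right after 'publish':
Which file would the applicant publish ___?

publish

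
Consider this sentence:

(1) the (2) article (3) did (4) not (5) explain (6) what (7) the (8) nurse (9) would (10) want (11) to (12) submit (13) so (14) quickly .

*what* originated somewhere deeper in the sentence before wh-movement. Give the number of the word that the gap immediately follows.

12

Before movement: The nurse would want to submit what so quickly.
The filler 'what' is interpreted as the direct object of 'submit'. It moves to the left edge, and the trace sits right after 'submit':
The article did not explain what the nurse would want to submit ___ so quickly.
'submit' is word 12.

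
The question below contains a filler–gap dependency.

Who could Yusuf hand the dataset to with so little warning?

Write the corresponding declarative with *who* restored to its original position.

'who' is the object of the preposition 'to' (recipient of 'hand'). Wh-movement fronts it, leaving a gap right after 'to':
Who could Yusuf hand the dataset to ___ with so little warning?

Yusuf could hand the dataset to who with so little warning.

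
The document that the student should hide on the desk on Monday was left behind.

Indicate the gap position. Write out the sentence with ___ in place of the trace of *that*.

The filler 'that' is interpreted as the direct object of 'hide'. The gap is right after 'hide'.

The document that the student should hide ___ on the desk on Monday was left behind.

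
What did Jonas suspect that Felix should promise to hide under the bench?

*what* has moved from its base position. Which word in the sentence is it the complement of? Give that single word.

Pre-movement form: Jonas did suspect that Felix should promise to hide what under the bench.
'what' functions as the direct object of 'hide'. Fronting leaves a gap immediately after 'hide':
What did Jonas suspect that Felix should promise to hide ___ under the bench?

hide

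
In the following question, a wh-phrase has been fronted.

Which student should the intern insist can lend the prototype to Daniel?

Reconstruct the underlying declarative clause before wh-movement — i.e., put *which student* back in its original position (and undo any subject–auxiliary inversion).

'which student' is the subject of the clause embedded under 'insist'. It moves to the left edge, and the trace sits right after 'insist':
Which student should the intern insist ___ can lend the prototype to Daniel?

The intern should insist which student can lend the prototype to Daniel.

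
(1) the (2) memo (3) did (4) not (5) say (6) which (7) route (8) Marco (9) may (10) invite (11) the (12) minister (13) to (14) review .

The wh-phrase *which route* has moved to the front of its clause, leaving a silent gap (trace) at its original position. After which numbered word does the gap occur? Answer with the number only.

14

Underlying clause: Marco may invite the minister to review which route.
'which route' functions as the direct object of 'review'. It moves to the left edge, and the trace sits right after 'review':
The memo did not say which route Marco may invite the minister to review ___.
'review' is word 14.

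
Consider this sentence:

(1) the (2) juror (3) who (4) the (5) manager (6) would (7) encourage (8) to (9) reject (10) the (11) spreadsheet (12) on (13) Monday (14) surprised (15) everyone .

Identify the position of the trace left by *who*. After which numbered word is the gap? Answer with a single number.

'who' is the direct object of 'encourage'. Fronting leaves a gap immediately after 'encourage':
The juror who the manager would encourage ___ to reject the spreadsheet on Monday surprised everyone.
'encourage' is word 7.

7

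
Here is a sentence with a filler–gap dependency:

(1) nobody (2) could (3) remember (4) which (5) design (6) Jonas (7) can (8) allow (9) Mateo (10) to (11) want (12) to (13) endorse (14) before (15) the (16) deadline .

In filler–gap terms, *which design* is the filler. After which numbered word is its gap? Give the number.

13

Underlying clause: Jonas can allow Mateo to want to endorse which design before the deadline.
'which design' functions as the direct object of 'endorse'. Fronting leaves a gap immediately after 'endorse':
Nobody could remember which design Jonas can allow Mateo to want to endorse ___ before the deadline.
'endorse' is word 13.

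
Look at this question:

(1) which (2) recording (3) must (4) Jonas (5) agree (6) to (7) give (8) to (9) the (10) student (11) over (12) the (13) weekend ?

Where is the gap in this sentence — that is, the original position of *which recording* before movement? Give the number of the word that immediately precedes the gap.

7

Before movement: Jonas must agree to give which recording to the student over the weekend.
'which recording' functions as the direct object of 'give'. It moves to the left edge, and the trace sits right after 'give':
Which recording must Jonas agree to give ___ to the student over the weekend?
'give' is word 7.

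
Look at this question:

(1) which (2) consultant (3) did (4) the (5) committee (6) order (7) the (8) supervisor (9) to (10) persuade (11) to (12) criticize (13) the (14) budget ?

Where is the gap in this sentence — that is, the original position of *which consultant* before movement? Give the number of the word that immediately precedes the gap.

10

In situ: The committee did order the supervisor to persuade which consultant to criticize the budget.
The filler 'which consultant' is interpreted as the direct object of 'persuade'. It moves to the left edge, and the trace sits right after 'persuade':
Which consultant did the committee order the supervisor to persuade ___ to criticize the budget?
'persuade' is word 10.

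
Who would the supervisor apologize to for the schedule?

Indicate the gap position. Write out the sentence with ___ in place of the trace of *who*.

Who would the supervisor apologize to ___ for the schedule?

Before movement: The supervisor would apologize to who for the schedule.
'who' is the object of the preposition 'to'. The gap is right after 'to'.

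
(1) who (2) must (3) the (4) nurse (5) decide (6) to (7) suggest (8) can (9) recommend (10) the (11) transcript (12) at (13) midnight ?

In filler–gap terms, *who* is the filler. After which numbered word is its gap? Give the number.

Underlying clause: The nurse must decide to suggest who can recommend the transcript at midnight.
'who' functions as the subject of the clause embedded under 'suggest'. Fronting leaves a gap immediately after 'suggest':
Who must the nurse decide to suggest ___ can recommend the transcript at midnight?
'suggest' is word 7.

7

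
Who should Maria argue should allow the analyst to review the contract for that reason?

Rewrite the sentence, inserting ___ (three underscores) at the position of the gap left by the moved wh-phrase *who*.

Underlying clause: Maria should argue who should allow the analyst to review the contract for that reason.
The filler 'who' is interpreted as the subject of the clause embedded under 'argue'. The gap is right after 'argue'.

Who should Maria argue ___ should allow the analyst to review the contract for that reason?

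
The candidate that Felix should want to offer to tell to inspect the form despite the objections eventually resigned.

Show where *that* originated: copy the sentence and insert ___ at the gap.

'that' functions as the direct object of 'tell'. The gap is right after 'tell'.

The candidate that Felix should want to offer to tell ___ to inspect the form despite the objections eventually resigned.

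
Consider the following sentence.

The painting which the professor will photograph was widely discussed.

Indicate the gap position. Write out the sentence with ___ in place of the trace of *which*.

The painting which the professor will photograph ___ was widely discussed.

'which' is the direct object of 'photograph'. The gap is right after 'photograph'.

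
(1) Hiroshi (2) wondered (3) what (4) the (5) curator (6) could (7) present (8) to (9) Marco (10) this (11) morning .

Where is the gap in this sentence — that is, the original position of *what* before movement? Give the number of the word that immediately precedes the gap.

In situ: The curator could present what to Marco this morning.
'what' is the direct object of 'present'. Fronting leaves a gap immediately after 'present':
Hiroshi wondered what the curator could present ___ to Marco this morning.
'present' is word 7.

7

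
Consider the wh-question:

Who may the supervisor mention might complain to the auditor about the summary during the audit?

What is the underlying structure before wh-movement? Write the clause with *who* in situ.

'who' is the subject of the clause embedded under 'mention'. Wh-movement fronts it, leaving a gap right after 'mention':
Who may the supervisor mention ___ might complain to the auditor about the summary during the audit?

The supervisor may mention who might complain to the auditor about the summary during the audit.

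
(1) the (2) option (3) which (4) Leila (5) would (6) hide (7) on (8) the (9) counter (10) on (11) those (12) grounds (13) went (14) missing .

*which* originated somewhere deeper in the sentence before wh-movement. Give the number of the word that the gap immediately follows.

6

The filler 'which' is interpreted as the direct object of 'hide'. Fronting leaves a gap immediately after 'hide':
The option which Leila would hide ___ on the counter on those grounds went missing.
'hide' is word 6.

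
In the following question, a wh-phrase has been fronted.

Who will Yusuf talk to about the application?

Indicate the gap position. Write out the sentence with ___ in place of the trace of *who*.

Before movement: Yusuf will talk to who about the application.
'who' functions as the object of the preposition 'to'. The gap is right after 'to'.

Who will Yusuf talk to ___ about the application?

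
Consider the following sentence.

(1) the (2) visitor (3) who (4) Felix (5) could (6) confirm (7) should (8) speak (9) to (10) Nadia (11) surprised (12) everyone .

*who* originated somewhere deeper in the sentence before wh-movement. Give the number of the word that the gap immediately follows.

The filler 'who' is interpreted as the subject of the clause embedded under 'confirm'. It moves to the left edge, and the trace sits right after 'confirm':
The visitor who Felix could confirm ___ should speak to Nadia surprised everyone.
'confirm' is word 6.

6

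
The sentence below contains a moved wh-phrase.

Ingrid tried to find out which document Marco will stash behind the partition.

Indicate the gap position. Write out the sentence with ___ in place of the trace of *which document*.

Underlying clause: Marco will stash which document behind the partition.
'which document' functions as the direct object of 'stash'. The gap is right after 'stash'.

Ingrid tried to find out which document Marco will stash ___ behind the partition.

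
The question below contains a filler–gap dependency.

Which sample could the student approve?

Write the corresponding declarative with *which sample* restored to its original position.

The student could approve which sample.

'which sample' is the direct object of 'approve'. It moves to the left edge, and the trace sits right after 'approve':
Which sample could the student approve ___?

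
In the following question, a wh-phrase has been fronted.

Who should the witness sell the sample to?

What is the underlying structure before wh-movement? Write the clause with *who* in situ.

The witness should sell the sample to who.

The filler 'who' is interpreted as the object of the preposition 'to' (recipient of 'sell'). Fronting leaves a gap immediately after 'to':
Who should the witness sell the sample to ___?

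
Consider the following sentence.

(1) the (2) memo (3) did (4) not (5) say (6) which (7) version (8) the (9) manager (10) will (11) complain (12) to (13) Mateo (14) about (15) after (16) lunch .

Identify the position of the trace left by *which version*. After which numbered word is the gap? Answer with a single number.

14

Before movement: The manager will complain to Mateo about which version after lunch.
The filler 'which version' is interpreted as the object of the preposition 'about'. It moves to the left edge, and the trace sits right after 'about':
The memo did not say which version the manager will complain to Mateo about ___ after lunch.
'about' is word 14.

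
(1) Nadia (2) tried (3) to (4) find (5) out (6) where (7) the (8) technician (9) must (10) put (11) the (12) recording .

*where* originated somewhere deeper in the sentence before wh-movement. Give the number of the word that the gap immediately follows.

12

Underlying clause: The technician must put the recording where.
'where' functions as the locative complement of 'put'. Wh-movement fronts it, leaving a gap right after 'recording':
Nadia tried to find out where the technician must put the recording ___.
'recording' is word 12.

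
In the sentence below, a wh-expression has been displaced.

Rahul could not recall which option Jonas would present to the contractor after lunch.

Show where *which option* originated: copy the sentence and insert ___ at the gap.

Rahul could not recall which option Jonas would present ___ to the contractor after lunch.

Underlying clause: Jonas would present which option to the contractor after lunch.
'which option' functions as the direct object of 'present'. The gap is right after 'present'.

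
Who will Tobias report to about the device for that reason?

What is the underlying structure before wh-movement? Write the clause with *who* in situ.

Tobias will report to who about the device for that reason.

The filler 'who' is interpreted as the object of the preposition 'to'. It moves to the left edge, and the trace sits right after 'to':
Who will Tobias report to ___ about the device for that reason?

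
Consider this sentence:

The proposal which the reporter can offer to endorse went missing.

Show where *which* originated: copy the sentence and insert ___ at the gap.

The proposal which the reporter can offer to endorse ___ went missing.

'which' is the direct object of 'endorse'. The gap is right after 'endorse'.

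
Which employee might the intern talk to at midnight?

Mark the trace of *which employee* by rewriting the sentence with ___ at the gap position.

Underlying clause: The intern might talk to which employee at midnight.
'which employee' functions as the object of the preposition 'to'. The gap is right after 'to'.

Which employee might the intern talk to ___ at midnight?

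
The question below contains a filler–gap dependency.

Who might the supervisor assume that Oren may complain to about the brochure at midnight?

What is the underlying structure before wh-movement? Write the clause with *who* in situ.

The supervisor might assume that Oren may complain to who about the brochure at midnight.

'who' functions as the object of the preposition 'to'. It moves to the left edge, and the trace sits right after 'to':
Who might the supervisor assume that Oren may complain to ___ about the brochure at midnight?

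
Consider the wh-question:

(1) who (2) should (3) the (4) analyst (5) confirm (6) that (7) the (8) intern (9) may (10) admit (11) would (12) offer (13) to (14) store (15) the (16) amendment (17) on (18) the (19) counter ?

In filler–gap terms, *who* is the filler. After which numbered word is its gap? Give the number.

10

Underlying clause: The analyst should confirm that the intern may admit who would offer to store the amendment on the counter.
The filler 'who' is interpreted as the subject of the clause embedded under 'admit'. Fronting leaves a gap immediately after 'admit':
Who should the analyst confirm that the intern may admit ___ would offer to store the amendment on the counter?
'admit' is word 10.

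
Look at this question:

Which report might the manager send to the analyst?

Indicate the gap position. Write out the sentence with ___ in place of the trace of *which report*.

Which report might the manager send ___ to the analyst?

Underlying clause: The manager might send which report to the analyst.
The filler 'which report' is interpreted as the direct object of 'send'. The gap is right after 'send'.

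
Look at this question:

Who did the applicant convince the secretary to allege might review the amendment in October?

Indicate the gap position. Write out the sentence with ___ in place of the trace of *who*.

Before movement: The applicant did convince the secretary to allege who might review the amendment in October.
The filler 'who' is interpreted as the subject of the clause embedded under 'allege'. The gap is right after 'allege'.

Who did the applicant convince the secretary to allege ___ might review the amendment in October?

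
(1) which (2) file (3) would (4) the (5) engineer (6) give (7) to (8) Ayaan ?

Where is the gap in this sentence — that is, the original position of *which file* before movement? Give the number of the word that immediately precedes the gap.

6

Before movement: The engineer would give which file to Ayaan.
'which file' is the direct object of 'give'. Fronting leaves a gap immediately after 'give':
Which file would the engineer give ___ to Ayaan?
'give' is word 6.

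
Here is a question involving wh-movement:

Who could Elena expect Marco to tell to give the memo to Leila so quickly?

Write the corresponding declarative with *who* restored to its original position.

The filler 'who' is interpreted as the direct object of 'tell'. Fronting leaves a gap immediately after 'tell':
Who could Elena expect Marco to tell ___ to give the memo to Leila so quickly?

Elena could expect Marco to tell who to give the memo to Leila so quickly.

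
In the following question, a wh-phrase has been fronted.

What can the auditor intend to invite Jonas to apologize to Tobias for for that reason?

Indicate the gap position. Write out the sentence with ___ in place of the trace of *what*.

Before movement: The auditor can intend to invite Jonas to apologize to Tobias for what for that reason.
'what' is the object of the preposition 'for'. The gap is right after 'for'.

What can the auditor intend to invite Jonas to apologize to Tobias for ___ for that reason?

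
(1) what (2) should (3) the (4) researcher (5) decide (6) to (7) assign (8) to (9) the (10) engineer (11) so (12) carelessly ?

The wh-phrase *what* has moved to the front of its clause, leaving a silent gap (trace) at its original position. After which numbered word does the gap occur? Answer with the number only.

7

Before movement: The researcher should decide to assign what to the engineer so carelessly.
The filler 'what' is interpreted as the direct object of 'assign'. Wh-movement fronts it, leaving a gap right after 'assign':
What should the researcher decide to assign ___ to the engineer so carelessly?
'assign' is word 7.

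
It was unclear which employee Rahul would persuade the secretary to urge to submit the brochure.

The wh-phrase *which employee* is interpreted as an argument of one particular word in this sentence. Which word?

urge

Pre-movement form: Rahul would persuade the secretary to urge which employee to submit the brochure.
The filler 'which employee' is interpreted as the direct object of 'urge'. It moves to the left edge, and the trace sits right after 'urge':
It was unclear which employee Rahul would persuade the secretary to urge ___ to submit the brochure.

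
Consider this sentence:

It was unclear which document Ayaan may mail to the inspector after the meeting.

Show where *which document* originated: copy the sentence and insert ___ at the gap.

It was unclear which document Ayaan may mail ___ to the inspector after the meeting.

Pre-movement form: Ayaan may mail which document to the inspector after the meeting.
'which document' functions as the direct object of 'mail'. The gap is right after 'mail'.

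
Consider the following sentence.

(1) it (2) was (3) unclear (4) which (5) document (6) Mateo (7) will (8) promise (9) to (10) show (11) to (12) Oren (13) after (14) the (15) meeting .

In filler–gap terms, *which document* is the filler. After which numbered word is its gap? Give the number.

Underlying clause: Mateo will promise to show which document to Oren after the meeting.
'which document' is the direct object of 'show'. Fronting leaves a gap immediately after 'show':
It was unclear which document Mateo will promise to show ___ to Oren after the meeting.
'show' is word 10.

10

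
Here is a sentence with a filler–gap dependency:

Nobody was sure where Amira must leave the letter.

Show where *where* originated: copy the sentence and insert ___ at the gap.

In situ: Amira must leave the letter where.
'where' is the locative complement of 'leave'. The gap is right after 'letter'.

Nobody was sure where Amira must leave the letter ___.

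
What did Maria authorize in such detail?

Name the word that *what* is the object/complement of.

Before movement: Maria did authorize what in such detail.
The filler 'what' is interpreted as the direct object of 'authorize'. Fronting leaves a gap immediately after 'authorize':
What did Maria authorize ___ in such detail?

authorize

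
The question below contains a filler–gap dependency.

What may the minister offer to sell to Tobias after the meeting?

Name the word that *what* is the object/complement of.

sell

In situ: The minister may offer to sell what to Tobias after the meeting.
The filler 'what' is interpreted as the direct object of 'sell'. Wh-movement fronts it, leaving a gap right after 'sell':
What may the minister offer to sell ___ to Tobias after the meeting?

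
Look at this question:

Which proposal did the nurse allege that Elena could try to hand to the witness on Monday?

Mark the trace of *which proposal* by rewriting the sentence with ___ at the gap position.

Which proposal did the nurse allege that Elena could try to hand ___ to the witness on Monday?

In situ: The nurse did allege that Elena could try to hand which proposal to the witness on Monday.
The filler 'which proposal' is interpreted as the direct object of 'hand'. The gap is right after 'hand'.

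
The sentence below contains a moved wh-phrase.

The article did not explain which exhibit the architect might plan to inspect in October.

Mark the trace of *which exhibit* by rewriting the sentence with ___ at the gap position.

The article did not explain which exhibit the architect might plan to inspect ___ in October.

Underlying clause: The architect might plan to inspect which exhibit in October.
'which exhibit' functions as the direct object of 'inspect'. The gap is right after 'inspect'.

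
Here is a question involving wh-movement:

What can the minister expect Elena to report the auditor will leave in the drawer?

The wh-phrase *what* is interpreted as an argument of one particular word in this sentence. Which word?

In situ: The minister can expect Elena to report the auditor will leave what in the drawer.
'what' is the direct object of 'leave'. Wh-movement fronts it, leaving a gap right after 'leave':
What can the minister expect Elena to report the auditor will leave ___ in the drawer?

leave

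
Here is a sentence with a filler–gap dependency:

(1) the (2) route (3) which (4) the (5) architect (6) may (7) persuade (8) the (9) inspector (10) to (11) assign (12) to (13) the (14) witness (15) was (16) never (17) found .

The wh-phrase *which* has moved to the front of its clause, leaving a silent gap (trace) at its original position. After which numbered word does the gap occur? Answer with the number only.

11

'which' functions as the direct object of 'assign'. It moves to the left edge, and the trace sits right after 'assign':
The route which the architect may persuade the inspector to assign ___ to the witness was never found.
'assign' is word 11.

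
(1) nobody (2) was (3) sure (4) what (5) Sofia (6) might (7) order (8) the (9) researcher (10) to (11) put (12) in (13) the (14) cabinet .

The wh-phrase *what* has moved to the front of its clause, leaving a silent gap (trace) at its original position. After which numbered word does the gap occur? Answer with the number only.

11

Underlying clause: Sofia might order the researcher to put what in the cabinet.
'what' functions as the direct object of 'put'. Wh-movement fronts it, leaving a gap right after 'put':
Nobody was sure what Sofia might order the researcher to put ___ in the cabinet.
'put' is word 11.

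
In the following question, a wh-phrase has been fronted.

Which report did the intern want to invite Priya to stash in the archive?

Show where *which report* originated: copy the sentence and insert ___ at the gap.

Which report did the intern want to invite Priya to stash ___ in the archive?

Underlying clause: The intern did want to invite Priya to stash which report in the archive.
The filler 'which report' is interpreted as the direct object of 'stash'. The gap is right after 'stash'.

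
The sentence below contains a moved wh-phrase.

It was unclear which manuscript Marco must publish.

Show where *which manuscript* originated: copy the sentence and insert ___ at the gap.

It was unclear which manuscript Marco must publish ___.

Pre-movement form: Marco must publish which manuscript.
'which manuscript' is the direct object of 'publish'. The gap is right after 'publish'.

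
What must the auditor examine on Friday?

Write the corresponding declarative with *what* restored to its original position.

The auditor must examine what on Friday.

The filler 'what' is interpreted as the direct object of 'examine'. Fronting leaves a gap immediately after 'examine':
What must the auditor examine ___ on Friday?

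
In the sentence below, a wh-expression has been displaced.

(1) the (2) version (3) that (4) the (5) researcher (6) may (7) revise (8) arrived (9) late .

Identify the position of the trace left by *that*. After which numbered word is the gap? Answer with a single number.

'that' functions as the direct object of 'revise'. Wh-movement fronts it, leaving a gap right after 'revise':
The version that the researcher may revise ___ arrived late.
'revise' is word 7.

7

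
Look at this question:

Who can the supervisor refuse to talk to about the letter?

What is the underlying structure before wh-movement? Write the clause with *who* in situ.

The filler 'who' is interpreted as the object of the preposition 'to'. Wh-movement fronts it, leaving a gap right after 'to':
Who can the supervisor refuse to talk to ___ about the letter?

The supervisor can refuse to talk to who about the letter.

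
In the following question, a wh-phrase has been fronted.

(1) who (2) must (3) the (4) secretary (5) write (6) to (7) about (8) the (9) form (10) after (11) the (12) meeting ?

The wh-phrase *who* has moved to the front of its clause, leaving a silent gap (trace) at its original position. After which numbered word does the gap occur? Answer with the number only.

Before movement: The secretary must write to who about the form after the meeting.
'who' functions as the object of the preposition 'to'. It moves to the left edge, and the trace sits right after 'to':
Who must the secretary write to ___ about the form after the meeting?
'to' is word 6.

6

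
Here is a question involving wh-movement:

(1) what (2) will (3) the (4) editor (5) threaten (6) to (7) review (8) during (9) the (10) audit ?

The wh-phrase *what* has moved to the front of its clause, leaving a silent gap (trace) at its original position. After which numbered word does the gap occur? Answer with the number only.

7

Underlying clause: The editor will threaten to review what during the audit.
'what' functions as the direct object of 'review'. It moves to the left edge, and the trace sits right after 'review':
What will the editor threaten to review ___ during the audit?
'review' is word 7.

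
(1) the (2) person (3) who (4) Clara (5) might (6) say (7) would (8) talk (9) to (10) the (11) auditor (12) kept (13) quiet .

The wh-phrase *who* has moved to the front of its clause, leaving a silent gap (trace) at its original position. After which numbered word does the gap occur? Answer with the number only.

6

'who' functions as the subject of the clause embedded under 'say'. Wh-movement fronts it, leaving a gap right after 'say':
The person who Clara might say ___ would talk to the auditor kept quiet.
'say' is word 6.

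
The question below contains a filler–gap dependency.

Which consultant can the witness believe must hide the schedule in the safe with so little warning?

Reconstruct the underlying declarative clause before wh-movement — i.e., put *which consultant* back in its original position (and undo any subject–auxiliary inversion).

The filler 'which consultant' is interpreted as the subject of the clause embedded under 'believe'. Wh-movement fronts it, leaving a gap right after 'believe':
Which consultant can the witness believe ___ must hide the schedule in the safe with so little warning?

The witness can believe which consultant must hide the schedule in the safe with so little warning.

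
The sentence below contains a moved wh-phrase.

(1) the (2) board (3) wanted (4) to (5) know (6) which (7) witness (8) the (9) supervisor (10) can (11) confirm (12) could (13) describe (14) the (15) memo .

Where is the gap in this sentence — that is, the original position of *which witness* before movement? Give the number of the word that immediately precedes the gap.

Pre-movement form: The supervisor can confirm which witness could describe the memo.
'which witness' functions as the subject of the clause embedded under 'confirm'. It moves to the left edge, and the trace sits right after 'confirm':
The board wanted to know which witness the supervisor can confirm ___ could describe the memo.
'confirm' is word 11.

11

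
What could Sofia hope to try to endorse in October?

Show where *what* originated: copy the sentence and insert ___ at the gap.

What could Sofia hope to try to endorse ___ in October?

In situ: Sofia could hope to try to endorse what in October.
'what' is the direct object of 'endorse'. The gap is right after 'endorse'.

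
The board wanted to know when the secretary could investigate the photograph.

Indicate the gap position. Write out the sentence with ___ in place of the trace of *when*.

The board wanted to know when the secretary could investigate the photograph ___.

Underlying clause: The secretary could investigate the photograph when.
'when' is the temporal adjunct. The gap is right after 'photograph'.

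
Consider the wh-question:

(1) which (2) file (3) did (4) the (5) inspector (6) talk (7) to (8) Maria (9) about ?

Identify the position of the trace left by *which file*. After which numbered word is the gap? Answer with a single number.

9

Before movement: The inspector did talk to Maria about which file.
The filler 'which file' is interpreted as the object of the preposition 'about'. Fronting leaves a gap immediately after 'about':
Which file did the inspector talk to Maria about ___?
'about' is word 9.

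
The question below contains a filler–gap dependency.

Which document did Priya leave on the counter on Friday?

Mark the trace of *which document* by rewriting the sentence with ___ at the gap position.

Which document did Priya leave ___ on the counter on Friday?

Before movement: Priya did leave which document on the counter on Friday.
The filler 'which document' is interpreted as the direct object of 'leave'. The gap is right after 'leave'.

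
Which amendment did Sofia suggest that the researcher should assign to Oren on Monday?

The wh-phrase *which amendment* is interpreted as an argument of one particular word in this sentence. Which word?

assign

Before movement: Sofia did suggest that the researcher should assign which amendment to Oren on Monday.
The filler 'which amendment' is interpreted as the direct object of 'assign'. Wh-movement fronts it, leaving a gap right after 'assign':
Which amendment did Sofia suggest that the researcher should assign ___ to Oren on Monday?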